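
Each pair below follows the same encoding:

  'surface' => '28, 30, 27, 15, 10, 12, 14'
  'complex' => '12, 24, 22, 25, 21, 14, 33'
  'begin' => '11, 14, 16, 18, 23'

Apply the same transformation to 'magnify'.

s is letter #19 and maps to 28: an offset of 9. Letters become their 1-based position plus 9 (so a→10, b→11, …).
For magnify: m=13→22, a=1→10, g=7→16, n=14→23, i=9→18, f=6→15, y=25→34.

22, 10, 16, 23, 18, 15, 34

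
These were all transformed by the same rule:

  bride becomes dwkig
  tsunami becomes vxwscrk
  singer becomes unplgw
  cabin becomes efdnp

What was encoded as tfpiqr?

Shifts by position in bride: pos 0: b→d (+2), pos 1: r→w (+5), pos 2: i→k (+2), pos 3: d→i (+5) — repeating every 2. A repeating key of period 2 is used — shifts +2, +5 over and over.
Undoing it on tfpiqr: t−2=r, f−5=a, p−2=n, i−5=d, q−2=o, r−5=m.

random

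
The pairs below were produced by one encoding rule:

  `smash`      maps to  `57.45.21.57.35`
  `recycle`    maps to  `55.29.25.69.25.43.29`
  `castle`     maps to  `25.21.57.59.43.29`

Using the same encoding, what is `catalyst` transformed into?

25.21.59.21.43.69.57.59

s(#19)→57 and m(#13)→45: differences scale by 2, so n = 2·pos + 19. Each letter becomes 2×(its alphabet position, a=1..z=26) + 19.
For catalyst: c=3→25, a=1→21, t=20→59, a=1→21, l=12→43, y=25→69, s=19→57, t=20→59.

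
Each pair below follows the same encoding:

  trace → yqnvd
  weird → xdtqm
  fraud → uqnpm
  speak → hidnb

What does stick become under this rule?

hytvb

t(19)→y(24) and r(17)→q(16) fit y≡17x+13 (mod 26); the inverse of 17 mod 26 is 23. This is an affine cipher: with a=0,…,z=25, each position x becomes (17x+13) mod 26.
On stick: s(18)→17·18+13≡7=h; t(19)→17·19+13≡24=y; i(8)→17·8+13≡19=t; c(2)→17·2+13≡21=v; k(10)→17·10+13≡1=b (all mod 26).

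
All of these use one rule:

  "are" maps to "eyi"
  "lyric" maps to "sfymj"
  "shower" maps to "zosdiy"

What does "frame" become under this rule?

Vowels shift forward by 4 and consonants shift forward by 7.
For frame: f(cons)+7=m, r(cons)+7=y, a(vowel)+4=e, m(cons)+7=t, e(vowel)+4=i.

myeti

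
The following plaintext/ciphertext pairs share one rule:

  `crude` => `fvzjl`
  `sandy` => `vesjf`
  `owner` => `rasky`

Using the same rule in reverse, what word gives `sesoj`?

In crude: c→f is +3, r→v is +4, u→z is +5, d→j is +6 — the shift increases by 1 each position. Letter i (0-indexed) is shifted by i+3, so successive shifts are 3, 4, 5, ….
Decoding sesoj: s−3=p, e−4=a, s−5=n, o−6=i, j−7=c.

panic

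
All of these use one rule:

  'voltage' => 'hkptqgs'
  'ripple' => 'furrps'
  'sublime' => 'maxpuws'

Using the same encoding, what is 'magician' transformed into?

wqgueuqd

v(21)→h(7) and o(14)→k(10) fit y≡7x+16 (mod 26); the inverse of 7 mod 26 is 15. Each letter's alphabet position (a=0..z=25) is mapped through 7·x+16 mod 26 — an affine cipher.
For magician: m(12)→7·12+16≡22=w; a(0)→7·0+16≡16=q; g(6)→7·6+16≡6=g; i(8)→7·8+16≡20=u; c(2)→7·2+16≡4=e; i(8)→7·8+16≡20=u; a(0)→7·0+16≡16=q; n(13)→7·13+16≡3=d (all mod 26).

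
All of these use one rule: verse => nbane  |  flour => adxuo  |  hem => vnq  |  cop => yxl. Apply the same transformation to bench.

qlwnk

The output letters match the input read backwards, each shifted +9: verse reversed is esrev. Read the word backwards and shift each letter +9.
On bench: reverse → hcneb; then shift: h+9=q, c+9=l, n+9=w, e+9=n, b+9=k.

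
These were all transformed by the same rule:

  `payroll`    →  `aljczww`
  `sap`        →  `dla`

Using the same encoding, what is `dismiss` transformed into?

It's a constant shift of +11 (ROT11).
For dismiss: d+11=o, i+11=t, s+11=d, m+11=x, i+11=t, s+11=d, s+11=d.

otdxtdd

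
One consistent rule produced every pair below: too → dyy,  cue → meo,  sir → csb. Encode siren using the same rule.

csbox

Compare letters: t→d is +10, o→y is +10, o→y is +10 — a constant shift. Each letter is shifted forward by 10 in the alphabet (a Caesar shift of +10).
Applying it to siren: s+10=c, i+10=s, r+10=b, e+10=o, n+10=x.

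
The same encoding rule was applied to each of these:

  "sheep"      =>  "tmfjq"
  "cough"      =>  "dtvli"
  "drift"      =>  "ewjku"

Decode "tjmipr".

Shifts by position in sheep: pos 0: s→t (+1), pos 1: h→m (+5), pos 2: e→f (+1), pos 3: e→j (+5) — repeating every 2. A repeating key of period 2 is used — shifts +1, +5 over and over.
Reversing it on tjmipr: t−1=s, j−5=e, m−1=l, i−5=d, p−1=o, r−5=m.

seldom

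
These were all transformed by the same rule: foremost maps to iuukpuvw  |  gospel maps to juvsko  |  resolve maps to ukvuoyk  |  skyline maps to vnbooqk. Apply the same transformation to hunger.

kaqjku

The shift depends on letter class: consonant f→i is +3, but vowel o→u is +6. Vowels shift forward by 6 and consonants shift forward by 3.
On hunger: h(cons)+3=k, u(vowel)+6=a, n(cons)+3=q, g(cons)+3=j, e(vowel)+6=k, r(cons)+3=u.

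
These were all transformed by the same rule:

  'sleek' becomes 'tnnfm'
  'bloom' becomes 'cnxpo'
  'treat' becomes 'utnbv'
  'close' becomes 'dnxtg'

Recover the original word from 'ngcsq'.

metro

A repeating key of period 3 is used — shifts +1, +2, +9 over and over.
Decoding ngcsq: n−1=m, g−2=e, c−9=t, s−1=r, q−2=o.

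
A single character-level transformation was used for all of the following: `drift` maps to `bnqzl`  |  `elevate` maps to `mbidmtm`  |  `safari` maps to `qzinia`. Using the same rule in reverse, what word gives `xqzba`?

strip

Read the word backwards and shift each letter +8.
Reversing it on xqzba: shift back: x−8=p, q−8=i, z−8=r, b−8=t, a−8=s → pirts; then reverse → strip.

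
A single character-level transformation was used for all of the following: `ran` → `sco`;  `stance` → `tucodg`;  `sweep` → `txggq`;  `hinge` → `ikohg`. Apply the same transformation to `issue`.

The rule splits by letter class: vowels +2, consonants +1.
On issue: i(vowel)+2=k, s(cons)+1=t, s(cons)+1=t, u(vowel)+2=w, e(vowel)+2=g.

kttwg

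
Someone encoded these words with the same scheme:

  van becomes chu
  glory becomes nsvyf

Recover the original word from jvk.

Compare letters: v→c is +7, a→h is +7, n→u is +7 — a constant shift. Every letter moves 7 places later in the alphabet, wrapping around z→a.
Decoding jvk: j−7=c, v−7=o, k−7=d.

cod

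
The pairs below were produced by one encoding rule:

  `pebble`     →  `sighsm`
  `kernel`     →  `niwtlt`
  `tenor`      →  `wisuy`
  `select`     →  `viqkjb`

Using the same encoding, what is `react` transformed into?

In pebble: p→s is +3, e→i is +4, b→g is +5, b→h is +6 — the shift increases by 1 each position. Letter i (0-indexed) is shifted by i+3, so successive shifts are 3, 4, 5, ….
For react: r+3=u, e+4=i, a+5=f, c+6=i, t+7=a.

uifia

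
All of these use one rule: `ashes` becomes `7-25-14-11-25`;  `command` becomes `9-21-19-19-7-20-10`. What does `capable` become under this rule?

9-7-22-7-8-18-11

a is letter #1 and maps to 7: an offset of 6. Each letter is replaced by its alphabet position (a=1..z=26) + 6.
On capable: c=3→9, a=1→7, p=16→22, a=1→7, b=2→8, l=12→18, e=5→11.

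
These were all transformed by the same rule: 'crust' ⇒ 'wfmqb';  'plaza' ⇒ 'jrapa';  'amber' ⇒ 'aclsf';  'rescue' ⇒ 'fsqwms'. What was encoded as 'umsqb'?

c(2)→w(22) and r(17)→f(5) fit y≡11x+0 (mod 26); the inverse of 11 mod 26 is 19. This is an affine cipher: with a=0,…,z=25, each position x becomes (11x+0) mod 26.
Undoing it on umsqb: u(20)→19·(20−0)≡16=q; m(12)→19·(12−0)≡20=u; s(18)→19·(18−0)≡4=e; q(16)→19·(16−0)≡18=s; b(1)→19·(1−0)≡19=t (all mod 26).

quest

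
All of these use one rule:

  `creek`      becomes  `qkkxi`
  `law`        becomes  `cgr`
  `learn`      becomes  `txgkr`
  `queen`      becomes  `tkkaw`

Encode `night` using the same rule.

znmot

The output letters match the input read backwards, each shifted +6: creek reversed is keerc. The word is reversed, then every letter is shifted forward by 6.
For night: reverse → thgin; then shift: t+6=z, h+6=n, g+6=m, i+6=o, n+6=t.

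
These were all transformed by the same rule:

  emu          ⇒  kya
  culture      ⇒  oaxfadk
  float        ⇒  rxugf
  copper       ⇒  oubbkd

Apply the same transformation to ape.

The shift depends on letter class: consonant m→y is +12, but vowel e→k is +6. Vowels shift forward by 6 and consonants shift forward by 12.
Applying it to ape: a(vowel)+6=g, p(cons)+12=b, e(vowel)+6=k.

gbk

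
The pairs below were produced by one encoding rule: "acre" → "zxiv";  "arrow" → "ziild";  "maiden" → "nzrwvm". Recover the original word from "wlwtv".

Each letter is replaced by its mirror in the alphabet: a↔z, b↔y, c↔x, and so on (the Atbash cipher).
Reversing it on wlwtv: w↔d, l↔o, w↔d, t↔g, v↔e.

dodge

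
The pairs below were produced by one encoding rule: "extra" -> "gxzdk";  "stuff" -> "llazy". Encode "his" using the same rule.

Read the word backwards and shift each letter +6.
For his: reverse → sih; then shift: s+6=y, i+6=o, h+6=n.

yon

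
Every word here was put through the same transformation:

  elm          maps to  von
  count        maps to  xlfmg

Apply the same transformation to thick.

This is the alphabet-reversal cipher (Atbash): a becomes z, b becomes y, etc.
Applying it to thick: t↔g, h↔s, i↔r, c↔x, k↔p.

gsrxp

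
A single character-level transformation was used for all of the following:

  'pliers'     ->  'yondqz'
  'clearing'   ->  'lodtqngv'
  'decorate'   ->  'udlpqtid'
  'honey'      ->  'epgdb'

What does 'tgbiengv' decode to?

anything

p(15)→y(24) and l(11)→o(14) fit y≡9x+19 (mod 26); the inverse of 9 mod 26 is 3. Treating letters as 0–25, the rule is x ↦ 9x + 19 (mod 26).
Reversing it on tgbiengv: t(19)→3·(19−19)≡0=a; g(6)→3·(6−19)≡13=n; b(1)→3·(1−19)≡24=y; i(8)→3·(8−19)≡19=t; e(4)→3·(4−19)≡7=h; n(13)→3·(13−19)≡8=i; g(6)→3·(6−19)≡13=n; v(21)→3·(21−19)≡6=g (all mod 26).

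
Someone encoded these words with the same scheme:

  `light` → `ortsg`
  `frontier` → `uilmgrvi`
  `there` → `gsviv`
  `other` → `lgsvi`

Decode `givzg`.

l(11)→o(14) and i(8)→r(17) fit y≡25x+25 (mod 26); the inverse of 25 mod 26 is 25. Treating letters as 0–25, the rule is x ↦ 25x + 25 (mod 26).
Reversing it on givzg: g(6)→25·(6−25)≡19=t; i(8)→25·(8−25)≡17=r; v(21)→25·(21−25)≡4=e; z(25)→25·(25−25)≡0=a; g(6)→25·(6−25)≡19=t (all mod 26).

treat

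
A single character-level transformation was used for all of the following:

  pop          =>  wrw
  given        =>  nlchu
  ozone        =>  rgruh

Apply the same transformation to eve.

The shift depends on letter class: consonant p→w is +7, but vowel o→r is +3. Two shifts are in play — +3 for a/e/i/o/u, +7 for every other letter.
On eve: e(vowel)+3=h, v(cons)+7=c, e(vowel)+3=h.

hch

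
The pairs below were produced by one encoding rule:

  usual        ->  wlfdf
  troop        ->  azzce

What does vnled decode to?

stack

The output letters match the input read backwards, each shifted +11: usual reversed is lausu. The word is reversed, then every letter is shifted forward by 11.
Decoding vnled: shift back: v−11=k, n−11=c, l−11=a, e−11=t, d−11=s → kcats; then reverse → stack.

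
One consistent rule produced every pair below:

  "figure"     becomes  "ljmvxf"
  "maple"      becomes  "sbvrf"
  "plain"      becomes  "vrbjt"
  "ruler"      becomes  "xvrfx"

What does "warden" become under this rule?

cbxjft

The shift depends on letter class: consonant f→l is +6, but vowel i→j is +1. Vowels shift forward by 1 and consonants shift forward by 6.
Applying it to warden: w(cons)+6=c, a(vowel)+1=b, r(cons)+6=x, d(cons)+6=j, e(vowel)+1=f, n(cons)+6=t.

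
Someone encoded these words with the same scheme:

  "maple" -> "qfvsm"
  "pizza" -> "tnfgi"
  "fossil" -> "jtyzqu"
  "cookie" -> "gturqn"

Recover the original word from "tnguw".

Each letter shifts forward by (position + 4), i.e. 4, 5, 6, … — the shift grows by one for each successive letter.
Undoing it on tnguw: t−4=p, n−5=i, g−6=a, u−7=n, w−8=o.

piano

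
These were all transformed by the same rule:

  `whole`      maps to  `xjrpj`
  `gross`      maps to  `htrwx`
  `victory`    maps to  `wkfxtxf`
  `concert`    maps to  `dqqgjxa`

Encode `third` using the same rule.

Letter i (0-indexed) is shifted by i+1, so successive shifts are 1, 2, 3, ….
For third: t+1=u, h+2=j, i+3=l, r+4=v, d+5=i.

ujlvi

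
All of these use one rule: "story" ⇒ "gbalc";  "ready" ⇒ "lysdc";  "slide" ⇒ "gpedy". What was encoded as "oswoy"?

s(18)→g(6) and t(19)→b(1) fit y≡21x+18 (mod 26); the inverse of 21 mod 26 is 5. This is an affine cipher: with a=0,…,z=25, each position x becomes (21x+18) mod 26.
Decoding oswoy: o(14)→5·(14−18)≡6=g; s(18)→5·(18−18)≡0=a; w(22)→5·(22−18)≡20=u; o(14)→5·(14−18)≡6=g; y(24)→5·(24−18)≡4=e (all mod 26).

gauge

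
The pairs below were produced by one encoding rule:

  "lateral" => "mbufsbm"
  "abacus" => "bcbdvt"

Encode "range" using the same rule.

sbohf

Compare letters: l→m is +1, a→b is +1, t→u is +1 — a constant shift. It's a constant shift of +1 (ROT1).
On range: r+1=s, a+1=b, n+1=o, g+1=h, e+1=f.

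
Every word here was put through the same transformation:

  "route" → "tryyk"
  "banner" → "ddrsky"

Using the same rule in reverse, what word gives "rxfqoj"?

public

Letter i (0-indexed) is shifted by i+2, so successive shifts are 2, 3, 4, ….
Decoding rxfqoj: r−2=p, x−3=u, f−4=b, q−5=l, o−6=i, j−7=c.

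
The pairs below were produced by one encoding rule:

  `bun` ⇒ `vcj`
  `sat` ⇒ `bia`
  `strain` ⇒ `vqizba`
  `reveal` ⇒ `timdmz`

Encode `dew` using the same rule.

eml

The output letters match the input read backwards, each shifted +8: bun reversed is nub. Two steps: reverse the string, then apply a Caesar shift of +8.
On dew: reverse → wed; then shift: w+8=e, e+8=m, d+8=l.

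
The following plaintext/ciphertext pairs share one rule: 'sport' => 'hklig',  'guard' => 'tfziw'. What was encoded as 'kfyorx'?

Each pair mirrors across the alphabet (s↔h, p↔k, o↔l): positions sum to 25. Each letter is replaced by its mirror in the alphabet: a↔z, b↔y, c↔x, and so on (the Atbash cipher).
Decoding kfyorx: k↔p, f↔u, y↔b, o↔l, r↔i, x↔c.

public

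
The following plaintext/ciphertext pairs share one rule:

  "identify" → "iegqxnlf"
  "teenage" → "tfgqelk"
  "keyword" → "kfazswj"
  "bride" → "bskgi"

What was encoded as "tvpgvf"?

tundra

In identify: i→i is +0, d→e is +1, e→g is +2, n→q is +3 — the shift increases by 1 each position. Each letter shifts forward by its position index (0, 1, 2, …) — the shift grows by one for each successive letter.
Decoding tvpgvf: t−0=t, v−1=u, p−2=n, g−3=d, v−4=r, f−5=a.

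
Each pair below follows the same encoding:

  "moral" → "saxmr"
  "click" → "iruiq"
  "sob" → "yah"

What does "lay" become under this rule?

The shift depends on letter class: consonant m→s is +6, but vowel o→a is +12. Vowels shift forward by 12 and consonants shift forward by 6.
Applying it to lay: l(cons)+6=r, a(vowel)+12=m, y(cons)+6=e.

rme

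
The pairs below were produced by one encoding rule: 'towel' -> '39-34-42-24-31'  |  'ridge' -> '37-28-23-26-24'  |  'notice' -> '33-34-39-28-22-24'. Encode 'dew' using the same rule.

The number is (letter's place in the alphabet, a=1) + 19.
Applying it to dew: d=4→23, e=5→24, w=23→42.

23-24-42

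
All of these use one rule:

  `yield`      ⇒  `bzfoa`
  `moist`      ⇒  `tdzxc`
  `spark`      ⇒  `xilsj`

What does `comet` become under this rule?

This is an affine cipher: with a=0,…,z=25, each position x becomes (5x+11) mod 26.
Applying it to comet: c(2)→5·2+11≡21=v; o(14)→5·14+11≡3=d; m(12)→5·12+11≡19=t; e(4)→5·4+11≡5=f; t(19)→5·19+11≡2=c (all mod 26).

vdtfc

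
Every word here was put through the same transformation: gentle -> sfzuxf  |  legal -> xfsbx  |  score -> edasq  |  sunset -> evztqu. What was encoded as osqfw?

creek

Shifts by position in gentle: pos 0: g→s (+12), pos 1: e→f (+1), pos 2: n→z (+12), pos 3: t→u (+1) — repeating every 2. A repeating key of period 2 is used — shifts +12, +1 over and over.
Decoding osqfw: o−12=c, s−1=r, q−12=e, f−1=e, w−12=k.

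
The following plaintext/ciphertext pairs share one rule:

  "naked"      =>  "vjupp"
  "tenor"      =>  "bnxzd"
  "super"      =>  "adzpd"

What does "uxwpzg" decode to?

In naked: n→v is +8, a→j is +9, k→u is +10, e→p is +11 — the shift increases by 1 each position. Each letter shifts forward by (position + 8), i.e. 8, 9, 10, … — the shift grows by one for each successive letter.
Decoding uxwpzg: u−8=m, x−9=o, w−10=m, p−11=e, z−12=n, g−13=t.

moment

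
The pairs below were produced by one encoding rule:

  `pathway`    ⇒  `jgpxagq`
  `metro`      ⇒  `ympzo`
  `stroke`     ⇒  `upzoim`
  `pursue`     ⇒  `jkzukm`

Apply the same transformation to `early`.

p(15)→j(9) and a(0)→g(6) fit y≡21x+6 (mod 26); the inverse of 21 mod 26 is 5. Each letter's alphabet position (a=0..z=25) is mapped through 21·x+6 mod 26 — an affine cipher.
For early: e(4)→21·4+6≡12=m; a(0)→21·0+6≡6=g; r(17)→21·17+6≡25=z; l(11)→21·11+6≡3=d; y(24)→21·24+6≡16=q (all mod 26).

mgzdq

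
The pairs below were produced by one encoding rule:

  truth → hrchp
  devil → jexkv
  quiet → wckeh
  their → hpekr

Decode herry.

t(19)→h(7) and r(17)→r(17) fit y≡21x+24 (mod 26); the inverse of 21 mod 26 is 5. This is an affine cipher: with a=0,…,z=25, each position x becomes (21x+24) mod 26.
Decoding herry: h(7)→5·(7−24)≡19=t; e(4)→5·(4−24)≡4=e; r(17)→5·(17−24)≡17=r; r(17)→5·(17−24)≡17=r; y(24)→5·(24−24)≡0=a (all mod 26).

terra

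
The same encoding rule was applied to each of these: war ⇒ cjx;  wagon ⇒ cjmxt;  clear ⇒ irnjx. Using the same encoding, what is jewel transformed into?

Vowels shift forward by 9 and consonants shift forward by 6.
Applying it to jewel: j(cons)+6=p, e(vowel)+9=n, w(cons)+6=c, e(vowel)+9=n, l(cons)+6=r.

pncnr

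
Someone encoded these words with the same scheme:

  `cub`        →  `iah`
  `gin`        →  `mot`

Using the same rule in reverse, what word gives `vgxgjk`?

Compare letters: c→i is +6, u→a is +6, b→h is +6 — a constant shift. Each letter is shifted forward by 6 in the alphabet (a Caesar shift of +6).
Decoding vgxgjk: v−6=p, g−6=a, x−6=r, g−6=a, j−6=d, k−6=e.

parade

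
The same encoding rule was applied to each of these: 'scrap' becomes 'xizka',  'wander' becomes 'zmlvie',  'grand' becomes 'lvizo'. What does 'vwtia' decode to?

The output letters match the input read backwards, each shifted +8: scrap reversed is parcs. Read the word backwards and shift each letter +8.
Undoing it on vwtia: shift back: v−8=n, w−8=o, t−8=l, i−8=a, a−8=s → nolas; then reverse → salon.

salon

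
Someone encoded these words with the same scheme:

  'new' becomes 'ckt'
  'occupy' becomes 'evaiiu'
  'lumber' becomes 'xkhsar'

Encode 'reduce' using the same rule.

kiajkx

The output letters match the input read backwards, each shifted +6: new reversed is wen. Read the word backwards and shift each letter +6.
For reduce: reverse → ecuder; then shift: e+6=k, c+6=i, u+6=a, d+6=j, e+6=k, r+6=x.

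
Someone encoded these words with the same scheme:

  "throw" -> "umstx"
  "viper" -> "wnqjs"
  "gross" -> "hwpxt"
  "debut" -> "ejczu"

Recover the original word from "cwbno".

Shifts by position in throw: pos 0: t→u (+1), pos 1: h→m (+5), pos 2: r→s (+1), pos 3: o→t (+5) — repeating every 2. It's a Vigenère-style cipher with numeric key [1,5]: position i shifts by key[i mod 2].
Reversing it on cwbno: c−1=b, w−5=r, b−1=a, n−5=i, o−1=n.

brain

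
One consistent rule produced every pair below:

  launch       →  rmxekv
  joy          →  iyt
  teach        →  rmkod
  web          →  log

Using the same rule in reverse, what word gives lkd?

tab

The output letters match the input read backwards, each shifted +10: launch reversed is hcnual. The word is reversed, then every letter is shifted forward by 10.
Undoing it on lkd: shift back: l−10=b, k−10=a, d−10=t → bat; then reverse → tab.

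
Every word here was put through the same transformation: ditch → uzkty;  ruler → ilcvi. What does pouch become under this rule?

It's a constant shift of +17 (ROT17).
On pouch: p+17=g, o+17=f, u+17=l, c+17=t, h+17=y.

gflty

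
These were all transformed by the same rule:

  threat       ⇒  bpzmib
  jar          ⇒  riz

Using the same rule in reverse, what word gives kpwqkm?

choice

Every letter moves 8 places later in the alphabet, wrapping around z→a.
Undoing it on kpwqkm: k−8=c, p−8=h, w−8=o, q−8=i, k−8=c, m−8=e.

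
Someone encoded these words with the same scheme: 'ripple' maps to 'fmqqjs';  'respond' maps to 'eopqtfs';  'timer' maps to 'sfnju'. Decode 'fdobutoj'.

instance

The output letters match the input read backwards, each shifted +1: ripple reversed is elppir. The word is reversed, then every letter is shifted forward by 1.
Undoing it on fdobutoj: shift back: f−1=e, d−1=c, o−1=n, b−1=a, u−1=t, t−1=s, o−1=n, j−1=i → ecnatsni; then reverse → instance.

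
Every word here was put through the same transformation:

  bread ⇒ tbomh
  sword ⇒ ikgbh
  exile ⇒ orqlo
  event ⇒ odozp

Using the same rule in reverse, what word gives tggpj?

b(1)→t(19) and r(17)→b(1) fit y≡7x+12 (mod 26); the inverse of 7 mod 26 is 15. Treating letters as 0–25, the rule is x ↦ 7x + 12 (mod 26).
Decoding tggpj: t(19)→15·(19−12)≡1=b; g(6)→15·(6−12)≡14=o; g(6)→15·(6−12)≡14=o; p(15)→15·(15−12)≡19=t; j(9)→15·(9−12)≡7=h (all mod 26).

booth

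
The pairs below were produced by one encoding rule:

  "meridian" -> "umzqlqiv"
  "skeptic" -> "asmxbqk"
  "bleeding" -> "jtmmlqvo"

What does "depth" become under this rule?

lmxbp

Compare letters: m→u is +8, e→m is +8, r→z is +8 — a constant shift. Every letter moves 8 places later in the alphabet, wrapping around z→a.
For depth: d+8=l, e+8=m, p+8=x, t+8=b, h+8=p.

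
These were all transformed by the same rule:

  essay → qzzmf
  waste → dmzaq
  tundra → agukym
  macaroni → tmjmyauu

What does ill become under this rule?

uss

The shift depends on letter class: consonant s→z is +7, but vowel e→q is +12. Two shifts are in play — +12 for a/e/i/o/u, +7 for every other letter.
Applying it to ill: i(vowel)+12=u, l(cons)+7=s, l(cons)+7=s.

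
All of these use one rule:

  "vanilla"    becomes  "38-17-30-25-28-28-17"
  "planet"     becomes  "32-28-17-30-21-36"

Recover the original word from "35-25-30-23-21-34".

v is letter #22 and maps to 38: an offset of 16. The number is (letter's place in the alphabet, a=1) + 16.
Decoding 35-25-30-23-21-34: 35→(35−16)÷1=19=s, 25→(25−16)÷1=9=i, 30→(30−16)÷1=14=n, 23→(23−16)÷1=7=g, 21→(21−16)÷1=5=e, 34→(34−16)÷1=18=r.

singer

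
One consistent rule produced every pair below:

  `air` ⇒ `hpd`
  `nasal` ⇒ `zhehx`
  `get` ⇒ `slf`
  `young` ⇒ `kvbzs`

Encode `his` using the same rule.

tpe

Vowels shift forward by 7 and consonants shift forward by 12.
Applying it to his: h(cons)+12=t, i(vowel)+7=p, s(cons)+12=e.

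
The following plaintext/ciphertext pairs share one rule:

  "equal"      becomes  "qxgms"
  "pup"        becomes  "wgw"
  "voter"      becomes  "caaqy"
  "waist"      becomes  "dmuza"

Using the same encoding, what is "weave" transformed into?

The rule splits by letter class: vowels +12, consonants +7.
On weave: w(cons)+7=d, e(vowel)+12=q, a(vowel)+12=m, v(cons)+7=c, e(vowel)+12=q.

dqmcq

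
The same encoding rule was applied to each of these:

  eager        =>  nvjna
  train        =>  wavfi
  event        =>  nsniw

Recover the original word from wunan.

there

e(4)→n(13) and a(0)→v(21) fit y≡11x+21 (mod 26); the inverse of 11 mod 26 is 19. Treating letters as 0–25, the rule is x ↦ 11x + 21 (mod 26).
Reversing it on wunan: w(22)→19·(22−21)≡19=t; u(20)→19·(20−21)≡7=h; n(13)→19·(13−21)≡4=e; a(0)→19·(0−21)≡17=r; n(13)→19·(13−21)≡4=e (all mod 26).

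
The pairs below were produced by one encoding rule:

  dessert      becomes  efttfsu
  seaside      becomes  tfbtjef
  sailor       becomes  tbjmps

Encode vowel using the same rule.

wpxfm

Every letter moves 1 place later in the alphabet, wrapping around z→a.
For vowel: v+1=w, o+1=p, w+1=x, e+1=f, l+1=m.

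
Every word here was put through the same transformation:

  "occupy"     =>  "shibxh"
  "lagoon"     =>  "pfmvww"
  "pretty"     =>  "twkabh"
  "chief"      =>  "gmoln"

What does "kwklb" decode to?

greet

Each letter shifts forward by (position + 4), i.e. 4, 5, 6, … — the shift grows by one for each successive letter.
Decoding kwklb: k−4=g, w−5=r, k−6=e, l−7=e, b−8=t.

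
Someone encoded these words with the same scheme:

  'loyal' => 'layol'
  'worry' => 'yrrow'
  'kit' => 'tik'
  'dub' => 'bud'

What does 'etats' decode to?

state

The output letters match the input read backwards: loyal reversed is layol. The word is simply reversed.
Reversing it on etats: then reverse → state.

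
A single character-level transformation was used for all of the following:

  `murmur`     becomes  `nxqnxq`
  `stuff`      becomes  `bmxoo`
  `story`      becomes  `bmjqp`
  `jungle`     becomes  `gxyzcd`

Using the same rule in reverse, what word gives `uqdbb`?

m(12)→n(13) and u(20)→x(23) fit y≡11x+11 (mod 26); the inverse of 11 mod 26 is 19. Treating letters as 0–25, the rule is x ↦ 11x + 11 (mod 26).
Undoing it on uqdbb: u(20)→19·(20−11)≡15=p; q(16)→19·(16−11)≡17=r; d(3)→19·(3−11)≡4=e; b(1)→19·(1−11)≡18=s; b(1)→19·(1−11)≡18=s (all mod 26).

press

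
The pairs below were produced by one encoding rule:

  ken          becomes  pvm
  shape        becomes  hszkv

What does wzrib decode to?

dairy

Each pair mirrors across the alphabet (k↔p, e↔v, n↔m): positions sum to 25. This is the alphabet-reversal cipher (Atbash): a becomes z, b becomes y, etc.
Decoding wzrib: w↔d, z↔a, r↔i, i↔r, b↔y.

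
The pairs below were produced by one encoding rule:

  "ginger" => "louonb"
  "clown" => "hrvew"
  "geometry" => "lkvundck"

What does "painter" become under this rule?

In ginger: g→l is +5, i→o is +6, n→u is +7, g→o is +8 — the shift increases by 1 each position. The shift increases by 1 at each position, starting from +5: 5, 6, 7, ….
On painter: p+5=u, a+6=g, i+7=p, n+8=v, t+9=c, e+10=o, r+11=c.

ugpvcoc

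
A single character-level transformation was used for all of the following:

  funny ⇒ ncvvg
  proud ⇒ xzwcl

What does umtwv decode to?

melon

Compare letters: f→n is +8, u→c is +8, n→v is +8 — a constant shift. This is a Caesar cipher with shift 8.
Decoding umtwv: u−8=m, m−8=e, t−8=l, w−8=o, v−8=n.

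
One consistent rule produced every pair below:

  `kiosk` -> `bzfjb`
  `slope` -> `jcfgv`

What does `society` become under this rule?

It's a constant shift of +17 (ROT17).
On society: s+17=j, o+17=f, c+17=t, i+17=z, e+17=v, t+17=k, y+17=p.

jftzvkp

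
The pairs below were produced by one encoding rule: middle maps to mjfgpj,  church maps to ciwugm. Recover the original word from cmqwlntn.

clothing

In middle: m→m is +0, i→j is +1, d→f is +2, d→g is +3 — the shift increases by 1 each position. The shift increases by 1 at each position, starting from +0: 0, 1, 2, ….
Undoing it on cmqwlntn: c−0=c, m−1=l, q−2=o, w−3=t, l−4=h, n−5=i, t−6=n, n−7=g.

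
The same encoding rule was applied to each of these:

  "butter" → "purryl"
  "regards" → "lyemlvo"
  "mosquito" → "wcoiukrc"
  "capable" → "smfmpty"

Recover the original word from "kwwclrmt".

b(1)→p(15) and u(20)→u(20) fit y≡3x+12 (mod 26); the inverse of 3 mod 26 is 9. Each letter's alphabet position (a=0..z=25) is mapped through 3·x+12 mod 26 — an affine cipher.
Decoding kwwclrmt: k(10)→9·(10−12)≡8=i; w(22)→9·(22−12)≡12=m; w(22)→9·(22−12)≡12=m; c(2)→9·(2−12)≡14=o; l(11)→9·(11−12)≡17=r; r(17)→9·(17−12)≡19=t; m(12)→9·(12−12)≡0=a; t(19)→9·(19−12)≡11=l (all mod 26).

immortal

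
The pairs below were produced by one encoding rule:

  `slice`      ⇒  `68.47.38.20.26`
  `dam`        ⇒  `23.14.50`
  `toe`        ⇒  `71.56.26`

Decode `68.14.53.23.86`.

sandy

s(#19)→68 and l(#12)→47: differences scale by 3, so n = 3·pos + 11. The formula is n = 3×(alphabet index, a=1) + 11.
Decoding 68.14.53.23.86: 68→(68−11)÷3=19=s, 14→(14−11)÷3=1=a, 53→(53−11)÷3=14=n, 23→(23−11)÷3=4=d, 86→(86−11)÷3=25=y.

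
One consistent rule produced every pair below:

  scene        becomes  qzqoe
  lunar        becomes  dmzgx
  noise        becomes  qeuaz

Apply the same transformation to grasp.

bemds

The output letters match the input read backwards, each shifted +12: scene reversed is enecs. The word is reversed, then every letter is shifted forward by 12.
Applying it to grasp: reverse → psarg; then shift: p+12=b, s+12=e, a+12=m, r+12=d, g+12=s.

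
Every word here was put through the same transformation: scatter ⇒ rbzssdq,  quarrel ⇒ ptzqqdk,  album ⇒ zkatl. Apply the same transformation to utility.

Every letter moves 25 places later in the alphabet, wrapping around z→a.
On utility: u+25=t, t+25=s, i+25=h, l+25=k, i+25=h, t+25=s, y+25=x.

tshkhsx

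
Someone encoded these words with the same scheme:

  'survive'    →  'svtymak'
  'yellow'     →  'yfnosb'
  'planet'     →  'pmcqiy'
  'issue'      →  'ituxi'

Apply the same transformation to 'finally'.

fjpdpqe

In survive: s→s is +0, u→v is +1, r→t is +2, v→y is +3 — the shift increases by 1 each position. Letter i (0-indexed) is shifted by i+0, so successive shifts are 0, 1, 2, ….
For finally: f+0=f, i+1=j, n+2=p, a+3=d, l+4=p, l+5=q, y+6=e.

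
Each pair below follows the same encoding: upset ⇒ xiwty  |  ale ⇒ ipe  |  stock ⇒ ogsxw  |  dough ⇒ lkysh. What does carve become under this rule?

The output letters match the input read backwards, each shifted +4: upset reversed is tespu. Read the word backwards and shift each letter +4.
Applying it to carve: reverse → evrac; then shift: e+4=i, v+4=z, r+4=v, a+4=e, c+4=g.

izveg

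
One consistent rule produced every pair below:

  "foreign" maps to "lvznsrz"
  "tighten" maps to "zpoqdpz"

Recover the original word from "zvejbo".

toward

In foreign: f→l is +6, o→v is +7, r→z is +8, e→n is +9 — the shift increases by 1 each position. Letter i (0-indexed) is shifted by i+6, so successive shifts are 6, 7, 8, ….
Undoing it on zvejbo: z−6=t, v−7=o, e−8=w, j−9=a, b−10=r, o−11=d.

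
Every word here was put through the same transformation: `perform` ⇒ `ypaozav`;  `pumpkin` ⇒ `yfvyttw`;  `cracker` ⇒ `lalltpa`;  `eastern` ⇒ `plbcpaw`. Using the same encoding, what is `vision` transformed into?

etbtzw

The shift depends on letter class: consonant p→y is +9, but vowel e→p is +11. Two shifts are in play — +11 for a/e/i/o/u, +9 for every other letter.
Applying it to vision: v(cons)+9=e, i(vowel)+11=t, s(cons)+9=b, i(vowel)+11=t, o(vowel)+11=z, n(cons)+9=w.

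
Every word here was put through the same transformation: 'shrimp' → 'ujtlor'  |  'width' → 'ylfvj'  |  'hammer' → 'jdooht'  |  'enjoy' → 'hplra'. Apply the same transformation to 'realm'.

thdno

The shift depends on letter class: consonant s→u is +2, but vowel i→l is +3. The rule splits by letter class: vowels +3, consonants +2.
Applying it to realm: r(cons)+2=t, e(vowel)+3=h, a(vowel)+3=d, l(cons)+2=n, m(cons)+2=o.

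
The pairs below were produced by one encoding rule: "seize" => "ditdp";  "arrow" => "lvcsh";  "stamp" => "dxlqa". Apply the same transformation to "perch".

The shifts repeat in a cycle of length 2: positions 0,1,… shift by +11, +4, then the pattern repeats.
For perch: p+11=a, e+4=i, r+11=c, c+4=g, h+11=s.

aicgs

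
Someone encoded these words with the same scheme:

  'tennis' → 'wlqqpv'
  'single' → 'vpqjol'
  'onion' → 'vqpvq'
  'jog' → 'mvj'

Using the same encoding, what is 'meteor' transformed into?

Two shifts are in play — +7 for a/e/i/o/u, +3 for every other letter.
On meteor: m(cons)+3=p, e(vowel)+7=l, t(cons)+3=w, e(vowel)+7=l, o(vowel)+7=v, r(cons)+3=u.

plwlvu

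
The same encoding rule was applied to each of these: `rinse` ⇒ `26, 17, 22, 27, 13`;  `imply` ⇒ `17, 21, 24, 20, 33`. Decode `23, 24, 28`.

opt

Letters become their 1-based position plus 8 (so a→9, b→10, …).
Undoing it on 23, 24, 28: 23→(23−8)÷1=15=o, 24→(24−8)÷1=16=p, 28→(28−8)÷1=20=t.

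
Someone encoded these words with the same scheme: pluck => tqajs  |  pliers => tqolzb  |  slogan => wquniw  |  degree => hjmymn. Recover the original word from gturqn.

cookie

In pluck: p→t is +4, l→q is +5, u→a is +6, c→j is +7 — the shift increases by 1 each position. Each letter shifts forward by (position + 4), i.e. 4, 5, 6, … — the shift grows by one for each successive letter.
Undoing it on gturqn: g−4=c, t−5=o, u−6=o, r−7=k, q−8=i, n−9=e.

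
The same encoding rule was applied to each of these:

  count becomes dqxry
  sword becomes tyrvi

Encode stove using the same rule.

tvrzj

In count: c→d is +1, o→q is +2, u→x is +3, n→r is +4 — the shift increases by 1 each position. Letter i (0-indexed) is shifted by i+1, so successive shifts are 1, 2, 3, ….
On stove: s+1=t, t+2=v, o+3=r, v+4=z, e+5=j.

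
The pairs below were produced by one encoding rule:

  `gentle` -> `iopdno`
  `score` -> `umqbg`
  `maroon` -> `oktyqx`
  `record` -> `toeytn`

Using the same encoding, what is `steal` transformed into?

udgkn

Shifts by position in gentle: pos 0: g→i (+2), pos 1: e→o (+10), pos 2: n→p (+2), pos 3: t→d (+10) — repeating every 2. A repeating key of period 2 is used — shifts +2, +10 over and over.
For steal: s+2=u, t+10=d, e+2=g, a+10=k, l+2=n.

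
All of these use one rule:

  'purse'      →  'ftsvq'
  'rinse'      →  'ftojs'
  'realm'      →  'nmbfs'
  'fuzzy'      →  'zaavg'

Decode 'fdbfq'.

peace

The output letters match the input read backwards, each shifted +1: purse reversed is esrup. The word is reversed, then every letter is shifted forward by 1.
Undoing it on fdbfq: shift back: f−1=e, d−1=c, b−1=a, f−1=e, q−1=p → ecaep; then reverse → peace.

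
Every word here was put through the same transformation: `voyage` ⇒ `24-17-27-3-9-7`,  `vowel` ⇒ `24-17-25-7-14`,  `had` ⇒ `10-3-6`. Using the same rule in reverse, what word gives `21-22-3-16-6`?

stand

v is letter #22 and maps to 24: an offset of 2. The number is (letter's place in the alphabet, a=1) + 2.
Decoding 21-22-3-16-6: 21→(21−2)÷1=19=s, 22→(22−2)÷1=20=t, 3→(3−2)÷1=1=a, 16→(16−2)÷1=14=n, 6→(6−2)÷1=4=d.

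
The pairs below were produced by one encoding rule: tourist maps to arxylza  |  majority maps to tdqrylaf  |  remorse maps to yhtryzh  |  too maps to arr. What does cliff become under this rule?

Vowels shift forward by 3 and consonants shift forward by 7.
On cliff: c(cons)+7=j, l(cons)+7=s, i(vowel)+3=l, f(cons)+7=m, f(cons)+7=m.

jslmm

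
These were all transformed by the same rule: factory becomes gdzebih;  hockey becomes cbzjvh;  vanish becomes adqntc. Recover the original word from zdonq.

Treating letters as 0–25, the rule is x ↦ 11x + 3 (mod 26).
Undoing it on zdonq: z(25)→19·(25−3)≡2=c; d(3)→19·(3−3)≡0=a; o(14)→19·(14−3)≡1=b; n(13)→19·(13−3)≡8=i; q(16)→19·(16−3)≡13=n (all mod 26).

cabin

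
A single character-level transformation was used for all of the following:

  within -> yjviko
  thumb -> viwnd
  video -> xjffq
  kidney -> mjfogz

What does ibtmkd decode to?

garlic

Shifts by position in within: pos 0: w→y (+2), pos 1: i→j (+1), pos 2: t→v (+2), pos 3: h→i (+1) — repeating every 2. It's a Vigenère-style cipher with numeric key [2,1]: position i shifts by key[i mod 2].
Undoing it on ibtmkd: i−2=g, b−1=a, t−2=r, m−1=l, k−2=i, d−1=c.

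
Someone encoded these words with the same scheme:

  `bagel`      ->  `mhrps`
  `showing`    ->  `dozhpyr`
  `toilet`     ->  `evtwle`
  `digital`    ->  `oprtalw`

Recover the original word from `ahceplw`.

Shifts by position in bagel: pos 0: b→m (+11), pos 1: a→h (+7), pos 2: g→r (+11), pos 3: e→p (+11), pos 4: l→s (+7) — repeating every 3. The shifts repeat in a cycle of length 3: positions 0,1,… shift by +11, +7, +11, then the pattern repeats.
Undoing it on ahceplw: a−11=p, h−7=a, c−11=r, e−11=t, p−7=i, l−11=a, w−11=l.

partial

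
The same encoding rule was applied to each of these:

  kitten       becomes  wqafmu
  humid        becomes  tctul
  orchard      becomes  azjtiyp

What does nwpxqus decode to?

boiling

It's a Vigenère-style cipher with numeric key [12,8,7]: position i shifts by key[i mod 3].
Decoding nwpxqus: n−12=b, w−8=o, p−7=i, x−12=l, q−8=i, u−7=n, s−12=g.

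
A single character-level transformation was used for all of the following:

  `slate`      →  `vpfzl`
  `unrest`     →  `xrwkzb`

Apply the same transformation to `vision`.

Letter i (0-indexed) is shifted by i+3, so successive shifts are 3, 4, 5, ….
For vision: v+3=y, i+4=m, s+5=x, i+6=o, o+7=v, n+8=v.

ymxovv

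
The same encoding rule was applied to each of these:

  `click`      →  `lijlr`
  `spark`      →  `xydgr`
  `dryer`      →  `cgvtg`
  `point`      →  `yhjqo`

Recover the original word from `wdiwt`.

c(2)→l(11) and l(11)→i(8) fit y≡17x+3 (mod 26); the inverse of 17 mod 26 is 23. Treating letters as 0–25, the rule is x ↦ 17x + 3 (mod 26).
Decoding wdiwt: w(22)→23·(22−3)≡21=v; d(3)→23·(3−3)≡0=a; i(8)→23·(8−3)≡11=l; w(22)→23·(22−3)≡21=v; t(19)→23·(19−3)≡4=e (all mod 26).

valve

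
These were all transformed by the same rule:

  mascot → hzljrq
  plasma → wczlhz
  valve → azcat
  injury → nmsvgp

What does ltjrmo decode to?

second

m(12)→h(7) and a(0)→z(25) fit y≡5x+25 (mod 26); the inverse of 5 mod 26 is 21. Each letter's alphabet position (a=0..z=25) is mapped through 5·x+25 mod 26 — an affine cipher.
Reversing it on ltjrmo: l(11)→21·(11−25)≡18=s; t(19)→21·(19−25)≡4=e; j(9)→21·(9−25)≡2=c; r(17)→21·(17−25)≡14=o; m(12)→21·(12−25)≡13=n; o(14)→21·(14−25)≡3=d (all mod 26).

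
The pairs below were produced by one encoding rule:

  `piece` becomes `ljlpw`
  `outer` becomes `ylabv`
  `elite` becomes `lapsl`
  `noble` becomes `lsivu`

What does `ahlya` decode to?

treat

The output letters match the input read backwards, each shifted +7: piece reversed is eceip. The word is reversed, then every letter is shifted forward by 7.
Reversing it on ahlya: shift back: a−7=t, h−7=a, l−7=e, y−7=r, a−7=t → taert; then reverse → treat.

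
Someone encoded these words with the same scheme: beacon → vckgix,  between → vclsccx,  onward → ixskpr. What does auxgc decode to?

Each letter's alphabet position (a=0..z=25) is mapped through 11·x+10 mod 26 — an affine cipher.
Decoding auxgc: a(0)→19·(0−10)≡18=s; u(20)→19·(20−10)≡8=i; x(23)→19·(23−10)≡13=n; g(6)→19·(6−10)≡2=c; c(2)→19·(2−10)≡4=e (all mod 26).

since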